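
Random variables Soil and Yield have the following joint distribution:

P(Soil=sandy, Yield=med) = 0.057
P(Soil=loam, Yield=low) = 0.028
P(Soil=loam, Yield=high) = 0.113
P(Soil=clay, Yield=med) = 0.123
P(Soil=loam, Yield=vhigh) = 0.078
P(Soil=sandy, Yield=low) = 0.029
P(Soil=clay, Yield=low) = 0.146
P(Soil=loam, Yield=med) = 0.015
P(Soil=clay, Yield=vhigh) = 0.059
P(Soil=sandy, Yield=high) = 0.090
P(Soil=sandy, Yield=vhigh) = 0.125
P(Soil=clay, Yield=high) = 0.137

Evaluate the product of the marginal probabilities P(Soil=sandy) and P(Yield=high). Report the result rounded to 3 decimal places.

P(Soil=sandy) = 0.029 + 0.057 + 0.090 + 0.125 = 0.301.
P(Yield=high) = 0.090 + 0.113 + 0.137 = 0.340.
Product: 0.301 × 0.340 = 0.102.

0.102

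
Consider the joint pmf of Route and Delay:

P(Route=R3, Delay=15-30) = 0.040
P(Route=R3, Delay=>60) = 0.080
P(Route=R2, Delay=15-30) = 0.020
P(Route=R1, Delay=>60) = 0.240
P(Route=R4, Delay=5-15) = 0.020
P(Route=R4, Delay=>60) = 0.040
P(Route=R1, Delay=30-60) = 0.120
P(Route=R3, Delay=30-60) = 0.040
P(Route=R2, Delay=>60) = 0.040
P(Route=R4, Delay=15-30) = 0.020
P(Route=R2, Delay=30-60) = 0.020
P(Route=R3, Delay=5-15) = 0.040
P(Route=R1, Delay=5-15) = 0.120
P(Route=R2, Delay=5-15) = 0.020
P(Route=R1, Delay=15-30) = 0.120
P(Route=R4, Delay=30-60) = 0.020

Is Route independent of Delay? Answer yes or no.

Every cell satisfies P(Route,Delay) = P(Route)·P(Delay). For instance P(Route=R2) = 0.100, P(Delay=>60) = 0.400, and 0.100×0.400 = 0.040 matches the joint entry. So Route and Delay are independent.

yes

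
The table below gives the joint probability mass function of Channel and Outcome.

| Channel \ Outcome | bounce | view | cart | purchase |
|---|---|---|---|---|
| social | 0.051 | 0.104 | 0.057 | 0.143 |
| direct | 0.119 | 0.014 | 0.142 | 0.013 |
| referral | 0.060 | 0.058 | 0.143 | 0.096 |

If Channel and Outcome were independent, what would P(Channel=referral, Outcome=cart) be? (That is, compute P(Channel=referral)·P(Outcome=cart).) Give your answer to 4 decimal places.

0.1221

P(Channel=referral) = 0.060 + 0.058 + 0.143 + 0.096 = 0.357.
P(Outcome=cart) = 0.057 + 0.142 + 0.143 = 0.342.
Product: 0.357 × 0.342 = 0.1221.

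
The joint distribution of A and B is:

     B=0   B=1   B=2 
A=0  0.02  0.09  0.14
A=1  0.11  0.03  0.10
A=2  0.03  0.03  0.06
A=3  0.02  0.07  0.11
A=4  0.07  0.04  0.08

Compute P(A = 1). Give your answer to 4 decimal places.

0.2400

P(A=1) = 0.11 + 0.03 + 0.10 = 0.24.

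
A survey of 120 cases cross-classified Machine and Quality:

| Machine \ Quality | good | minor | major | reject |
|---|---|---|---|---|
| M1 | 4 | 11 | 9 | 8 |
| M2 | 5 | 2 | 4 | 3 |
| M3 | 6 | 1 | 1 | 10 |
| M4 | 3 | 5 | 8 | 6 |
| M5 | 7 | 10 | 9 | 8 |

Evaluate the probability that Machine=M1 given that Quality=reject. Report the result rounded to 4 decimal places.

Total with Quality=reject: 8 + 3 + 10 + 6 + 8 = 35.
P(Machine=M1 | Quality=reject) = 8/35 = 0.2286.

0.2286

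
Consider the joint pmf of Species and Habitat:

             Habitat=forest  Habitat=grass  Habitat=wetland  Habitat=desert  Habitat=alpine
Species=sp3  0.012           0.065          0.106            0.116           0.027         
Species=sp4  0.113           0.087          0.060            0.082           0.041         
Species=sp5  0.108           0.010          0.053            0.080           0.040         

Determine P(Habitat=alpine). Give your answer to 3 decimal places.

0.108

P(Habitat=alpine) = 0.027 + 0.041 + 0.040 = 0.108.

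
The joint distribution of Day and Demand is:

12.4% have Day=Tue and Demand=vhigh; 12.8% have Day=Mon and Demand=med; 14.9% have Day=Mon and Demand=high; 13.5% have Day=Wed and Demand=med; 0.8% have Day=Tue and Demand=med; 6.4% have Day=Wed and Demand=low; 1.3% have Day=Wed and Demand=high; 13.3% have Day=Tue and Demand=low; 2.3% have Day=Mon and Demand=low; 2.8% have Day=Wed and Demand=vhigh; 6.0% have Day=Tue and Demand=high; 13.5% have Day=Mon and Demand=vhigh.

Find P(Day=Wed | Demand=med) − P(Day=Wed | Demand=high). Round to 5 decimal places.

P(Demand=med) = 0.128 + 0.008 + 0.135 = 0.271; P(Day=Wed | Demand=med) = 0.135/0.271 = 0.498155.
P(Demand=high) = 0.149 + 0.060 + 0.013 = 0.222; P(Day=Wed | Demand=high) = 0.013/0.222 = 0.058559.
Difference = 0.43960.

0.43960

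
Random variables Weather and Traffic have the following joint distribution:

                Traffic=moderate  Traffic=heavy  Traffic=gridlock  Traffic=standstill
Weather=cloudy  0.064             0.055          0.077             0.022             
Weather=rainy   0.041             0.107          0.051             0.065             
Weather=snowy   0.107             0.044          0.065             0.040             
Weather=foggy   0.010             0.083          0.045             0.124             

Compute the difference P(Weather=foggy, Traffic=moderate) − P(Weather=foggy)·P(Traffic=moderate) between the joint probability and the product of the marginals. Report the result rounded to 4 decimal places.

-0.0482

P(Weather=foggy) = 0.010 + 0.083 + 0.045 + 0.124 = 0.262.
P(Traffic=moderate) = 0.064 + 0.041 + 0.107 + 0.010 = 0.222.
P(Weather=foggy, Traffic=moderate) − P(Weather=foggy)P(Traffic=moderate) = 0.010 − 0.262×0.222 = -0.0482.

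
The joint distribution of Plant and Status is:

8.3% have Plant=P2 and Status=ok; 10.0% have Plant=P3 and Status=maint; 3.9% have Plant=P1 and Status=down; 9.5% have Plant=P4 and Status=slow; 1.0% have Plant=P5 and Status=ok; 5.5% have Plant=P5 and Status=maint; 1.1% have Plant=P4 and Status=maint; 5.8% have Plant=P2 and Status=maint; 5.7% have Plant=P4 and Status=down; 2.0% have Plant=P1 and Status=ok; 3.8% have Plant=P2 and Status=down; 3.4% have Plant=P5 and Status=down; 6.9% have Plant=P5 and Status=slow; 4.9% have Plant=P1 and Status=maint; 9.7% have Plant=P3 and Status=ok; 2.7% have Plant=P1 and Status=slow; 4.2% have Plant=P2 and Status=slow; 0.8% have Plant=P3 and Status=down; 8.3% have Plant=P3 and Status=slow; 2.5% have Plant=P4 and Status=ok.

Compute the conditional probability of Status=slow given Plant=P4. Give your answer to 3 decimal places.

0.505

P(Plant=P4) = 0.025 + 0.095 + 0.057 + 0.011 = 0.188.
P(Status=slow | Plant=P4) = 0.095/0.188 = 0.505.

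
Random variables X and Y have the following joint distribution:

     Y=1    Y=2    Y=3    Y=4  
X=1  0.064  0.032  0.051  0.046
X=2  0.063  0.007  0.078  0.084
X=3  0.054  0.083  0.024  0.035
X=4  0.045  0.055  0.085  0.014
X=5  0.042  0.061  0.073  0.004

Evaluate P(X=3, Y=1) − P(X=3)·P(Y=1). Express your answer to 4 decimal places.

0.0015

P(X=3) = 0.054 + 0.083 + 0.024 + 0.035 = 0.196.
P(Y=1) = 0.064 + 0.063 + 0.054 + 0.045 + 0.042 = 0.268.
P(X=3, Y=1) − P(X=3)P(Y=1) = 0.054 − 0.196×0.268 = 0.0015.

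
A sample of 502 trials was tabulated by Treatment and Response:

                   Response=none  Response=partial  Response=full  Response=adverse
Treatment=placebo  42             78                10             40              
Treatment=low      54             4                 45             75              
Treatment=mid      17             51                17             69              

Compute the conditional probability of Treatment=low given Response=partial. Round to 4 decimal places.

0.0301

Total with Response=partial: 78 + 4 + 51 = 133.
P(Treatment=low | Response=partial) = 4/133 = 0.0301.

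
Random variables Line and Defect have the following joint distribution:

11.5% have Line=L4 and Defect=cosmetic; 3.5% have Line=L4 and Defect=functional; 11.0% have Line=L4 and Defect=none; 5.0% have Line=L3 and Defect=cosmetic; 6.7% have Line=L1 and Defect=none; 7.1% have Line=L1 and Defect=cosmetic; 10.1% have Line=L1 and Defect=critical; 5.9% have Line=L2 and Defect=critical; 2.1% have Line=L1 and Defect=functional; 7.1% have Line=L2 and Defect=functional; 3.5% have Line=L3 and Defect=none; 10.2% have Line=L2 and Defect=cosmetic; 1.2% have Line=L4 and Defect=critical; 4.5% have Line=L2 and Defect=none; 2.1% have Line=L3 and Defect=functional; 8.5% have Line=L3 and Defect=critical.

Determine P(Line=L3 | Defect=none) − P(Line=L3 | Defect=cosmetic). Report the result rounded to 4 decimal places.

-0.0117

P(Defect=none) = 0.067 + 0.045 + 0.035 + 0.110 = 0.257; P(Line=L3 | Defect=none) = 0.035/0.257 = 0.13619.
P(Defect=cosmetic) = 0.071 + 0.102 + 0.050 + 0.115 = 0.338; P(Line=L3 | Defect=cosmetic) = 0.050/0.338 = 0.14793.
Difference = -0.0117.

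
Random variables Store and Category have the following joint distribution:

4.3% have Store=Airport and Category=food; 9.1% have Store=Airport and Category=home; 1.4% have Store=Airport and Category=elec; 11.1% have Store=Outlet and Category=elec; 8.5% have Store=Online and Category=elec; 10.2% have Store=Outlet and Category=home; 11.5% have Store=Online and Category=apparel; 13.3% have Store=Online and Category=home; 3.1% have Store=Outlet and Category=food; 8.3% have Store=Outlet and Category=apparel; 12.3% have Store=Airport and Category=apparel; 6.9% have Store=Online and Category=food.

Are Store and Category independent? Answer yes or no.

P(Store=Airport) = 0.271 and P(Category=elec) = 0.210, so their product is 0.05691, but P(Store=Airport, Category=elec) = 0.014. Since these differ, Store and Category are not independent.

no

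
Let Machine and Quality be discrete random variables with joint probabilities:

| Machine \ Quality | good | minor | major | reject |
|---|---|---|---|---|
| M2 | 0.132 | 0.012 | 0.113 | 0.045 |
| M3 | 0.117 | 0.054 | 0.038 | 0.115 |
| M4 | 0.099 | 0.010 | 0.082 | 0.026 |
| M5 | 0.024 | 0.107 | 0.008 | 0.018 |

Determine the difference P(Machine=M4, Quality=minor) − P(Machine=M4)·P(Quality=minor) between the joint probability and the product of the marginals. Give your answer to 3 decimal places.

-0.030

P(Machine=M4) = 0.099 + 0.010 + 0.082 + 0.026 = 0.217.
P(Quality=minor) = 0.012 + 0.054 + 0.010 + 0.107 = 0.183.
P(Machine=M4, Quality=minor) − P(Machine=M4)P(Quality=minor) = 0.010 − 0.217×0.183 = -0.030.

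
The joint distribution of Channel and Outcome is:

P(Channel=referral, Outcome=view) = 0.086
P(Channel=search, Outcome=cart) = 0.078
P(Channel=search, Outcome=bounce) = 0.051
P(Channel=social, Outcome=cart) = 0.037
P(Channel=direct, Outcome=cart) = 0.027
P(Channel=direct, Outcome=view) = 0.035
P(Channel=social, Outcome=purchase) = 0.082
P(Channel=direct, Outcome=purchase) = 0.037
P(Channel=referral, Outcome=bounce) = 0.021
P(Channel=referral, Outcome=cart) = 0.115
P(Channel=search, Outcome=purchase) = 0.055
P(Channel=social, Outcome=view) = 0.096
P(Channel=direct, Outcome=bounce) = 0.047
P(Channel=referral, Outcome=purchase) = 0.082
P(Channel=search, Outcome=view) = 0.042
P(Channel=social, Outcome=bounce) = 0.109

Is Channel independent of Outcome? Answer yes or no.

P(Channel=referral) = 0.304 and P(Outcome=bounce) = 0.228, so their product is 0.06931, but P(Channel=referral, Outcome=bounce) = 0.021. Since these differ, Channel and Outcome are not independent.

no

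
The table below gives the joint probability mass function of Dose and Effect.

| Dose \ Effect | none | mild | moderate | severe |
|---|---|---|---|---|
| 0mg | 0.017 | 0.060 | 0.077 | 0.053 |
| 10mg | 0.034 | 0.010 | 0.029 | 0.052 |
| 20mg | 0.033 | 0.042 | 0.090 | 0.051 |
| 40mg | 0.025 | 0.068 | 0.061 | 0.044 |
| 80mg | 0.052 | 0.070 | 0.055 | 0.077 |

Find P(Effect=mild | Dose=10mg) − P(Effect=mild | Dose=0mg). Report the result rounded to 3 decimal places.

P(Dose=10mg) = 0.034 + 0.010 + 0.029 + 0.052 = 0.125; P(Effect=mild | Dose=10mg) = 0.010/0.125 = 0.0800.
P(Dose=0mg) = 0.017 + 0.060 + 0.077 + 0.053 = 0.207; P(Effect=mild | Dose=0mg) = 0.060/0.207 = 0.2899.
Difference = -0.210.

-0.210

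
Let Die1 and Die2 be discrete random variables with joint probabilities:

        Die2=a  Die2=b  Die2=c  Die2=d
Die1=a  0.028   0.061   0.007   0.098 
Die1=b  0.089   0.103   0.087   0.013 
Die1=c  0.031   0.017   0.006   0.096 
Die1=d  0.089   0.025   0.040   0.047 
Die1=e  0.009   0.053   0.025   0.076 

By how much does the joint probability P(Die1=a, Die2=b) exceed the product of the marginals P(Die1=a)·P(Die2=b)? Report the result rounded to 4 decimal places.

0.0108

P(Die1=a) = 0.028 + 0.061 + 0.007 + 0.098 = 0.194.
P(Die2=b) = 0.061 + 0.103 + 0.017 + 0.025 + 0.053 = 0.259.
P(Die1=a, Die2=b) − P(Die1=a)P(Die2=b) = 0.061 − 0.194×0.259 = 0.0108.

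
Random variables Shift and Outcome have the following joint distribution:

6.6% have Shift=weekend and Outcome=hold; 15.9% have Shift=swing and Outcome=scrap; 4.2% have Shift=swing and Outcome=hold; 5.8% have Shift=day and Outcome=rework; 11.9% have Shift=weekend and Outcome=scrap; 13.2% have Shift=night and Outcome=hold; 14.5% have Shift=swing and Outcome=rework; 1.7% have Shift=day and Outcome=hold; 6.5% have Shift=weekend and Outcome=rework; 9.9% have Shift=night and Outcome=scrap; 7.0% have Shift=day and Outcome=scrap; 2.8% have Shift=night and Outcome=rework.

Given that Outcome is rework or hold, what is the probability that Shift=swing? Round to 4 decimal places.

0.3382

P(Outcome=rework) = 0.058 + 0.145 + 0.028 + 0.065 = 0.296.
P(Outcome=hold) = 0.017 + 0.042 + 0.132 + 0.066 = 0.257.
P(Outcome ∈ {rework, hold}) = 0.296 + 0.257 = 0.553; P(Shift=swing, Outcome ∈ {rework, hold}) = 0.145 + 0.042 = 0.187.
P(Shift=swing | Outcome ∈ {rework, hold}) = 0.187/0.553 = 0.3382.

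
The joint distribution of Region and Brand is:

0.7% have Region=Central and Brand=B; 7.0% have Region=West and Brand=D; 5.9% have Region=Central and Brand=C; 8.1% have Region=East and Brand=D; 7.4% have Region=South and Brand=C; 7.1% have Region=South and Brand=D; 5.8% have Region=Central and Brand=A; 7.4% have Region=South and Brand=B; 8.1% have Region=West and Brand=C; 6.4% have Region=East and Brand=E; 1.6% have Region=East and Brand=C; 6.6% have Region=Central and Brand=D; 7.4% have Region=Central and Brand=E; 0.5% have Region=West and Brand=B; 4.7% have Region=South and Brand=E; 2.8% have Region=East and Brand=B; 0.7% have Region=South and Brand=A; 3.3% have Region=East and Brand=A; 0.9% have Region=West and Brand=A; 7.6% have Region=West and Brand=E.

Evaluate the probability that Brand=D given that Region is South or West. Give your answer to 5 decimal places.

P(Region=South) = 0.007 + 0.074 + 0.074 + 0.071 + 0.047 = 0.273.
P(Region=West) = 0.009 + 0.005 + 0.081 + 0.070 + 0.076 = 0.241.
P(Region ∈ {South, West}) = 0.273 + 0.241 = 0.514; P(Brand=D, Region ∈ {South, West}) = 0.071 + 0.070 = 0.141.
P(Brand=D | Region ∈ {South, West}) = 0.141/0.514 = 0.27432.

0.27432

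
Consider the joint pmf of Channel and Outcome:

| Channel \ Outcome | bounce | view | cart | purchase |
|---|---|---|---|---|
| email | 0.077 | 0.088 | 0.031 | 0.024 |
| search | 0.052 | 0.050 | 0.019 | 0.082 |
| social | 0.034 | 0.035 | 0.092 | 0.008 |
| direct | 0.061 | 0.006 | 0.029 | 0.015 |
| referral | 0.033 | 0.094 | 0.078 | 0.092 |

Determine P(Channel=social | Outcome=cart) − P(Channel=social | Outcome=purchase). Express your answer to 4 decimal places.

0.3333

P(Outcome=cart) = 0.031 + 0.019 + 0.092 + 0.029 + 0.078 = 0.249; P(Channel=social | Outcome=cart) = 0.092/0.249 = 0.36948.
P(Outcome=purchase) = 0.024 + 0.082 + 0.008 + 0.015 + 0.092 = 0.221; P(Channel=social | Outcome=purchase) = 0.008/0.221 = 0.03620.
Difference = 0.3333.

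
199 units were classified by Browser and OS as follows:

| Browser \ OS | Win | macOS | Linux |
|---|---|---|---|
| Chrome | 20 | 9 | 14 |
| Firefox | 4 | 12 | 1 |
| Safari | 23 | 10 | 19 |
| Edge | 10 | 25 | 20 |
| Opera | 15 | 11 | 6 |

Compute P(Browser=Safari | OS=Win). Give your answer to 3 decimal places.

0.319

Total with OS=Win: 20 + 4 + 23 + 10 + 15 = 72.
P(Browser=Safari | OS=Win) = 23/72 = 0.319.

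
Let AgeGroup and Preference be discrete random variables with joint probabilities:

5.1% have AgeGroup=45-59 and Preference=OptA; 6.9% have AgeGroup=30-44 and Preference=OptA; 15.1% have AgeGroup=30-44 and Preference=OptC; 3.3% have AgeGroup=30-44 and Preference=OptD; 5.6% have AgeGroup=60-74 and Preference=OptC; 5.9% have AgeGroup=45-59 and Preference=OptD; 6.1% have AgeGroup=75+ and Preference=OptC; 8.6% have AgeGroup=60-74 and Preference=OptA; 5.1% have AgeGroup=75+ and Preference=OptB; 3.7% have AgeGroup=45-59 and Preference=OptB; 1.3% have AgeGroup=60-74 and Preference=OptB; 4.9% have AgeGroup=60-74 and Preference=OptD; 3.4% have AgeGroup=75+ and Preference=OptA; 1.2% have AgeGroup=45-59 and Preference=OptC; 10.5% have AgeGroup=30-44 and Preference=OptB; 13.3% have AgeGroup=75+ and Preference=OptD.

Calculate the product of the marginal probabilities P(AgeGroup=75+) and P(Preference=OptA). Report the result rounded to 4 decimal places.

P(AgeGroup=75+) = 0.034 + 0.051 + 0.061 + 0.133 = 0.279.
P(Preference=OptA) = 0.069 + 0.051 + 0.086 + 0.034 = 0.240.
Product: 0.279 × 0.240 = 0.0670.

0.0670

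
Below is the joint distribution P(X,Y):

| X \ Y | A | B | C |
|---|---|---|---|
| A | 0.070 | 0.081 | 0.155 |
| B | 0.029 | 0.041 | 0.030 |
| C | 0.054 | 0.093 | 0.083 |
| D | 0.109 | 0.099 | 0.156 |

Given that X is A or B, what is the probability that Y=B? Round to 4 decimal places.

P(X=A) = 0.070 + 0.081 + 0.155 = 0.306.
P(X=B) = 0.029 + 0.041 + 0.030 = 0.100.
P(X ∈ {A, B}) = 0.306 + 0.100 = 0.406; P(Y=B, X ∈ {A, B}) = 0.081 + 0.041 = 0.122.
P(Y=B | X ∈ {A, B}) = 0.122/0.406 = 0.3005.

0.3005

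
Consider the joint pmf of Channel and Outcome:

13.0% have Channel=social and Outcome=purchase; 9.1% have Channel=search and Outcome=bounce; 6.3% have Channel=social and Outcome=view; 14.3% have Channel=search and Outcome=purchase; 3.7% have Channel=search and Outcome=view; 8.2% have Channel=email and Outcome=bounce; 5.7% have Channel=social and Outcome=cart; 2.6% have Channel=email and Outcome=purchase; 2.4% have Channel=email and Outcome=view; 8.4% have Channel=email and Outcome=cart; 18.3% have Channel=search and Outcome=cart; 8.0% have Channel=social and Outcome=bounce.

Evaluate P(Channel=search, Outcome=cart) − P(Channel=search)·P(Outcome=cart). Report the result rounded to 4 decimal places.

P(Channel=search) = 0.091 + 0.037 + 0.183 + 0.143 = 0.454.
P(Outcome=cart) = 0.084 + 0.183 + 0.057 = 0.324.
P(Channel=search, Outcome=cart) − P(Channel=search)P(Outcome=cart) = 0.183 − 0.454×0.324 = 0.0359.

0.0359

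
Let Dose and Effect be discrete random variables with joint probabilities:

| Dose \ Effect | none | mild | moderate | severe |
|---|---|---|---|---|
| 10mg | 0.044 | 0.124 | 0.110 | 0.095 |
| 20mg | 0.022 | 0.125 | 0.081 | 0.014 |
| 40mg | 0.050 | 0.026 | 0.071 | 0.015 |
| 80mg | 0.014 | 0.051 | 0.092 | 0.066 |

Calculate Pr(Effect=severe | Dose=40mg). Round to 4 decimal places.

0.0926

P(Dose=40mg) = 0.050 + 0.026 + 0.071 + 0.015 = 0.162.
P(Effect=severe | Dose=40mg) = 0.015/0.162 = 0.0926.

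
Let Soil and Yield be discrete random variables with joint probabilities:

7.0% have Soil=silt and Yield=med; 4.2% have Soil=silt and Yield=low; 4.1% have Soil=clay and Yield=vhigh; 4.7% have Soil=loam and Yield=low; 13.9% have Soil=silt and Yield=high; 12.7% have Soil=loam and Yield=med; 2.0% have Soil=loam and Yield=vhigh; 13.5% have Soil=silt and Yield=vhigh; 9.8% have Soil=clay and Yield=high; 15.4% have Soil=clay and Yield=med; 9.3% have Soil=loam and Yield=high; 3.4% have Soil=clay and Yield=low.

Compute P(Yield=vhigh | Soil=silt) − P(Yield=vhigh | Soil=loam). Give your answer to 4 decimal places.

P(Soil=silt) = 0.042 + 0.070 + 0.139 + 0.135 = 0.386; P(Yield=vhigh | Soil=silt) = 0.135/0.386 = 0.34974.
P(Soil=loam) = 0.047 + 0.127 + 0.093 + 0.020 = 0.287; P(Yield=vhigh | Soil=loam) = 0.020/0.287 = 0.06969.
Difference = 0.2801.

0.2801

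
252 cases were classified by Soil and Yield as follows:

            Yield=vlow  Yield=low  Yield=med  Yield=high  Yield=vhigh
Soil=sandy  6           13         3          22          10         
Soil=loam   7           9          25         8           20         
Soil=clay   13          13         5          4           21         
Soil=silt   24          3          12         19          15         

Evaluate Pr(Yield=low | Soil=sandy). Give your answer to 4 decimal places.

0.2407

Total with Soil=sandy: 6 + 13 + 3 + 22 + 10 = 54.
P(Yield=low | Soil=sandy) = 13/54 = 0.2407.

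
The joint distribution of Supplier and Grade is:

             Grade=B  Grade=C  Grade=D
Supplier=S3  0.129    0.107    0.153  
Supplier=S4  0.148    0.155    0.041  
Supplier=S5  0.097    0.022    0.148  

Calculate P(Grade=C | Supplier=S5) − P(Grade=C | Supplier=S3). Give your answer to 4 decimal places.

-0.1927

P(Supplier=S5) = 0.097 + 0.022 + 0.148 = 0.267; P(Grade=C | Supplier=S5) = 0.022/0.267 = 0.08240.
P(Supplier=S3) = 0.129 + 0.107 + 0.153 = 0.389; P(Grade=C | Supplier=S3) = 0.107/0.389 = 0.27506.
Difference = -0.1927.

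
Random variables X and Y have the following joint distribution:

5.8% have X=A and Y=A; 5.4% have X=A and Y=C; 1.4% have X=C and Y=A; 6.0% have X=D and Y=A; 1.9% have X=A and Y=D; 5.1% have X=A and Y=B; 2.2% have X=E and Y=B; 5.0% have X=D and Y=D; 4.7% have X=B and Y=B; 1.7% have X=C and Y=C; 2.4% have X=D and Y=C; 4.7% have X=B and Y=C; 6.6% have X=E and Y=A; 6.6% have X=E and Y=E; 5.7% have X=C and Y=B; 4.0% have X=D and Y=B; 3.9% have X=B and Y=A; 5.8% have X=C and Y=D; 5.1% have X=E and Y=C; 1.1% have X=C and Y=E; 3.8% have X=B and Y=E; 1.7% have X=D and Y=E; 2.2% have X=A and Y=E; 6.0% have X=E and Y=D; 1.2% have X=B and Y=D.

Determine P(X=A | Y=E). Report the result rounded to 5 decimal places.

0.14286

P(Y=E) = 0.022 + 0.038 + 0.011 + 0.017 + 0.066 = 0.154.
P(X=A | Y=E) = 0.022/0.154 = 0.14286.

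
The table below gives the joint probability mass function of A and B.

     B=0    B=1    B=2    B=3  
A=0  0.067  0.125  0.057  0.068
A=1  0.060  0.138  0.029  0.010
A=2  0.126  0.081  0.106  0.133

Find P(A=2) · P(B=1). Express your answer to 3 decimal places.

P(A=2) = 0.126 + 0.081 + 0.106 + 0.133 = 0.446.
P(B=1) = 0.125 + 0.138 + 0.081 = 0.344.
Product: 0.446 × 0.344 = 0.153.

0.153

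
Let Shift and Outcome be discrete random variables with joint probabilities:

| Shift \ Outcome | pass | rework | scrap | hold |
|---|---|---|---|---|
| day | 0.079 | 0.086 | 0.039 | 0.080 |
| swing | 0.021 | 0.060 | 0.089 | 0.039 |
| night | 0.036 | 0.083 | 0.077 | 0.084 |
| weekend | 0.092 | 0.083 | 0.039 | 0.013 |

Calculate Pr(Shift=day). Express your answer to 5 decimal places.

P(Shift=day) = 0.079 + 0.086 + 0.039 + 0.080 = 0.284.

0.28400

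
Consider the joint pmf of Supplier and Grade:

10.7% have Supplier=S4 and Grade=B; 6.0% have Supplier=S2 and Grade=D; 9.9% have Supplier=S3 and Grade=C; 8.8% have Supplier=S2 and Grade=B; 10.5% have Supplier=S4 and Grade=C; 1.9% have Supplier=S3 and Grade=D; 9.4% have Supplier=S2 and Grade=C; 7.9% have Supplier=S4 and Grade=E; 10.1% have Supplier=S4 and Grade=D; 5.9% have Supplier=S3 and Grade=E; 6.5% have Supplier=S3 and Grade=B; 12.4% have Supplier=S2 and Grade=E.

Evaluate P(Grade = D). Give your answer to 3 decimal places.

0.180

P(Grade=D) = 0.060 + 0.019 + 0.101 = 0.180.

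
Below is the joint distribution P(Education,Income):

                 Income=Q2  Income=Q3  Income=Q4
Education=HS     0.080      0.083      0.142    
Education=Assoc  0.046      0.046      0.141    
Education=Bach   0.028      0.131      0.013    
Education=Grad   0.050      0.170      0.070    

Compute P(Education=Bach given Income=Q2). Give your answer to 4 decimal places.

0.1373

P(Income=Q2) = 0.080 + 0.046 + 0.028 + 0.050 = 0.204.
P(Education=Bach | Income=Q2) = 0.028/0.204 = 0.1373.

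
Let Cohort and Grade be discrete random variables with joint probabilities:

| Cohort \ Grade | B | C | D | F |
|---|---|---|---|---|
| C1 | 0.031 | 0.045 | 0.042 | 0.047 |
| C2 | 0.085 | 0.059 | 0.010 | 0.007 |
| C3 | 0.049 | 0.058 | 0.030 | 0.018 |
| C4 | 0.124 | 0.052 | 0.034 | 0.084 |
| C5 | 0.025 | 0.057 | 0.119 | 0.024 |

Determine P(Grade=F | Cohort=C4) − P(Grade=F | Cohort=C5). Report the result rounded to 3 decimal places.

0.179

P(Cohort=C4) = 0.124 + 0.052 + 0.034 + 0.084 = 0.294; P(Grade=F | Cohort=C4) = 0.084/0.294 = 0.2857.
P(Cohort=C5) = 0.025 + 0.057 + 0.119 + 0.024 = 0.225; P(Grade=F | Cohort=C5) = 0.024/0.225 = 0.1067.
Difference = 0.179.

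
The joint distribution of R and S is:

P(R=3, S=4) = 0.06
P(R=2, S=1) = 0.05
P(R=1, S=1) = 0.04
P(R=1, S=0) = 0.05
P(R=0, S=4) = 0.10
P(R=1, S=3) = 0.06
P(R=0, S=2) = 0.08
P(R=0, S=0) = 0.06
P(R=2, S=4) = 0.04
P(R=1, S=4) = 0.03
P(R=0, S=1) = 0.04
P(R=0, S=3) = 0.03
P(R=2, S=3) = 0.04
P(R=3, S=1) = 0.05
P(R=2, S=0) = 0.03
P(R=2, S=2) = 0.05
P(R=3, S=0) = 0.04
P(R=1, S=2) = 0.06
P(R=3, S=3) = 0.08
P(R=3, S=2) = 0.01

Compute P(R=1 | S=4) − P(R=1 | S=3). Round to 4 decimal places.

-0.1553

P(S=4) = 0.10 + 0.03 + 0.04 + 0.06 = 0.23; P(R=1 | S=4) = 0.03/0.23 = 0.13043.
P(S=3) = 0.03 + 0.06 + 0.04 + 0.08 = 0.21; P(R=1 | S=3) = 0.06/0.21 = 0.28571.
Difference = -0.1553.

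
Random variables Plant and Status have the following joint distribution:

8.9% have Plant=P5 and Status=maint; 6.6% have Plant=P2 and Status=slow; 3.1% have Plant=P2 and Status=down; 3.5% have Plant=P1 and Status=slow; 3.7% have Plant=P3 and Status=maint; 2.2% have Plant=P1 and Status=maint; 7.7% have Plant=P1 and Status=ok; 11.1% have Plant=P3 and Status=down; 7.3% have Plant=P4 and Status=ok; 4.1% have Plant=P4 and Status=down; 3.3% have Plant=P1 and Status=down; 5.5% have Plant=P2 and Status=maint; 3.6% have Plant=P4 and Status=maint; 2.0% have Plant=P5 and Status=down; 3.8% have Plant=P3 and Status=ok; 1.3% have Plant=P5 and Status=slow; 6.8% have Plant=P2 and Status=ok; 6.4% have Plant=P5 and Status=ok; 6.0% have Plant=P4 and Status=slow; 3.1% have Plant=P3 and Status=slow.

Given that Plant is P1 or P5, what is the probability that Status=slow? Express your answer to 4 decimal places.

P(Plant=P1) = 0.077 + 0.035 + 0.033 + 0.022 = 0.167.
P(Plant=P5) = 0.064 + 0.013 + 0.020 + 0.089 = 0.186.
P(Plant ∈ {P1, P5}) = 0.167 + 0.186 = 0.353; P(Status=slow, Plant ∈ {P1, P5}) = 0.035 + 0.013 = 0.048.
P(Status=slow | Plant ∈ {P1, P5}) = 0.048/0.353 = 0.1360.

0.1360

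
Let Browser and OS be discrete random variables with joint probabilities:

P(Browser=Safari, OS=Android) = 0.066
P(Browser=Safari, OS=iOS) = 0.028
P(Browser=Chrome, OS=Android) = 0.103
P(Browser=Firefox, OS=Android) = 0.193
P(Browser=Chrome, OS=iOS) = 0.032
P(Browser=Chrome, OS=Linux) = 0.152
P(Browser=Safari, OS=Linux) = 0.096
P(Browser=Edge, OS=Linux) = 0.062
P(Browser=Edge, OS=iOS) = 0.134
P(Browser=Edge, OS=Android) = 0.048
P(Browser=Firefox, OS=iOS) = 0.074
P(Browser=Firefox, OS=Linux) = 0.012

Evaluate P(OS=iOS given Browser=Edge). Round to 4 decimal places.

0.5492

P(Browser=Edge) = 0.062 + 0.134 + 0.048 = 0.244.
P(OS=iOS | Browser=Edge) = 0.134/0.244 = 0.5492.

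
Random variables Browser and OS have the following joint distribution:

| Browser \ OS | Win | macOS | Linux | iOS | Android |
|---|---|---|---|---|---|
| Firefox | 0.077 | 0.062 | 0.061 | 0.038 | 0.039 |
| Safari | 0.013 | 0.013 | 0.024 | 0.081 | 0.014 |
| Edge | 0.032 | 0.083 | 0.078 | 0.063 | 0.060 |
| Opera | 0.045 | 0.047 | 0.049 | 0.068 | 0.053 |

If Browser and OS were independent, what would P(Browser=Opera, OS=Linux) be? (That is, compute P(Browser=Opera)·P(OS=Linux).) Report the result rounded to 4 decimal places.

P(Browser=Opera) = 0.045 + 0.047 + 0.049 + 0.068 + 0.053 = 0.262.
P(OS=Linux) = 0.061 + 0.024 + 0.078 + 0.049 = 0.212.
Product: 0.262 × 0.212 = 0.0555.

0.0555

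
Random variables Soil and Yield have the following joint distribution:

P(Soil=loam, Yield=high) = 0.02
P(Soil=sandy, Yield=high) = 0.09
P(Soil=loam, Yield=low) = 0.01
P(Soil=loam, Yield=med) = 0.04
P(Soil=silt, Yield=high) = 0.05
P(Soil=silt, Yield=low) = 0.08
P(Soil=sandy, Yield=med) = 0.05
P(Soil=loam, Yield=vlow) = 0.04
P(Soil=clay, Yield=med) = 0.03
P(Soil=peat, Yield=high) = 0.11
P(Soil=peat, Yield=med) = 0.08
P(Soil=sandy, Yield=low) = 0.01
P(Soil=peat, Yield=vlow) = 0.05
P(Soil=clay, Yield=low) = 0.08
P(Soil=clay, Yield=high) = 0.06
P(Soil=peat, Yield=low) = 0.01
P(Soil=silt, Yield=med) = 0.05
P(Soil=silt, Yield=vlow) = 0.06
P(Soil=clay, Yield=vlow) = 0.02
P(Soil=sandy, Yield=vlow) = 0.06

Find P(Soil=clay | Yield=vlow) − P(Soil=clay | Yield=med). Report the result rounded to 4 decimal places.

-0.0330

P(Yield=vlow) = 0.06 + 0.04 + 0.02 + 0.06 + 0.05 = 0.23; P(Soil=clay | Yield=vlow) = 0.02/0.23 = 0.08696.
P(Yield=med) = 0.05 + 0.04 + 0.03 + 0.05 + 0.08 = 0.25; P(Soil=clay | Yield=med) = 0.03/0.25 = 0.12000.
Difference = -0.0330.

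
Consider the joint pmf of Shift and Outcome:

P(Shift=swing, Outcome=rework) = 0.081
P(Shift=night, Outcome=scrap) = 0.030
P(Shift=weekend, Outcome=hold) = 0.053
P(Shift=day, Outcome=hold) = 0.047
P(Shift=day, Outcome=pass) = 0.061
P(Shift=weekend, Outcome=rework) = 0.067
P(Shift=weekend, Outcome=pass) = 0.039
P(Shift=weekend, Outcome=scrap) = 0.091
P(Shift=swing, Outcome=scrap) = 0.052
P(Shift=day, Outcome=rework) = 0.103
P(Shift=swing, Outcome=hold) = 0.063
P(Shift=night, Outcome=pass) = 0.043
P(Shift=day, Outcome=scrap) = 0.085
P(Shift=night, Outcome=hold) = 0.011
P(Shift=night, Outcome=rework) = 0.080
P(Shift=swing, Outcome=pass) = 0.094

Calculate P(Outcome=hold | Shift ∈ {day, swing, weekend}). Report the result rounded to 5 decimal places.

0.19498

P(Shift=day) = 0.061 + 0.103 + 0.085 + 0.047 = 0.296.
P(Shift=swing) = 0.094 + 0.081 + 0.052 + 0.063 = 0.290.
P(Shift=weekend) = 0.039 + 0.067 + 0.091 + 0.053 = 0.250.
P(Shift ∈ {day, swing, weekend}) = 0.296 + 0.290 + 0.250 = 0.836; P(Outcome=hold, Shift ∈ {day, swing, weekend}) = 0.047 + 0.063 + 0.053 = 0.163.
P(Outcome=hold | Shift ∈ {day, swing, weekend}) = 0.163/0.836 = 0.19498.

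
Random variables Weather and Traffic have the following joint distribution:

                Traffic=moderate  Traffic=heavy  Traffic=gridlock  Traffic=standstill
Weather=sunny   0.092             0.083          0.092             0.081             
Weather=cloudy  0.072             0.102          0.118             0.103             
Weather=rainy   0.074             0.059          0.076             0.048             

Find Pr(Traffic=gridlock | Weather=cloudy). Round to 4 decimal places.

P(Weather=cloudy) = 0.072 + 0.102 + 0.118 + 0.103 = 0.395.
P(Traffic=gridlock | Weather=cloudy) = 0.118/0.395 = 0.2987.

0.2987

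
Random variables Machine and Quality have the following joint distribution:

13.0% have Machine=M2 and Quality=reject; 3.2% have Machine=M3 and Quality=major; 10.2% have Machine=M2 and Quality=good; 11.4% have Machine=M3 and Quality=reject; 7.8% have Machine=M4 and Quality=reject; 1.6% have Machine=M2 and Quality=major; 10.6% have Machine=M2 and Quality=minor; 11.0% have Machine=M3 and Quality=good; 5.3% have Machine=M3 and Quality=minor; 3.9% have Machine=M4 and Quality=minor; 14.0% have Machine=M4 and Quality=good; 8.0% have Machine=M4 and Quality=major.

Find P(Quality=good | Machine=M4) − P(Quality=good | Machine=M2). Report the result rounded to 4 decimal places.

P(Machine=M4) = 0.140 + 0.039 + 0.080 + 0.078 = 0.337; P(Quality=good | Machine=M4) = 0.140/0.337 = 0.41543.
P(Machine=M2) = 0.102 + 0.106 + 0.016 + 0.130 = 0.354; P(Quality=good | Machine=M2) = 0.102/0.354 = 0.28814.
Difference = 0.1273.

0.1273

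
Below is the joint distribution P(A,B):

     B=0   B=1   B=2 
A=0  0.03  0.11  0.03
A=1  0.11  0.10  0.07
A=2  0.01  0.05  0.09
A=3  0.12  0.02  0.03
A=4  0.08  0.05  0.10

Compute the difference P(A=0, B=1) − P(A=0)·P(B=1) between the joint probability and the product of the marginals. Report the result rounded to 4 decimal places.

0.0539

P(A=0) = 0.03 + 0.11 + 0.03 = 0.17.
P(B=1) = 0.11 + 0.10 + 0.05 + 0.02 + 0.05 = 0.33.
P(A=0, B=1) − P(A=0)P(B=1) = 0.11 − 0.17×0.33 = 0.0539.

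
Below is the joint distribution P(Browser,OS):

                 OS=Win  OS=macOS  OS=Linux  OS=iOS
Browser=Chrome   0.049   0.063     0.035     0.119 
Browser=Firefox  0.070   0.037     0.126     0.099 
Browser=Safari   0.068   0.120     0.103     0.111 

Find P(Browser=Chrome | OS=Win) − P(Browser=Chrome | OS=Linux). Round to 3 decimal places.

P(OS=Win) = 0.049 + 0.070 + 0.068 = 0.187; P(Browser=Chrome | OS=Win) = 0.049/0.187 = 0.2620.
P(OS=Linux) = 0.035 + 0.126 + 0.103 = 0.264; P(Browser=Chrome | OS=Linux) = 0.035/0.264 = 0.1326.
Difference = 0.129.

0.129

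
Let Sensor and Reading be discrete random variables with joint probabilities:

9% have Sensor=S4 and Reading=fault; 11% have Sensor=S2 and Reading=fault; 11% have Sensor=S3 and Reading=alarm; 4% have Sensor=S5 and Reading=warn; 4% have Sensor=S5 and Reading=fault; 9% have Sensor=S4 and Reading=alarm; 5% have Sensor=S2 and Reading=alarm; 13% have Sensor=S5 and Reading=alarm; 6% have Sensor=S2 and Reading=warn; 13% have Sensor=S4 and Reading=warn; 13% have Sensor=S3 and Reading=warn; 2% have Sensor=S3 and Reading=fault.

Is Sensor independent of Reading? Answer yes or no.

P(Sensor=S2) = 0.22 and P(Reading=fault) = 0.26, so their product is 0.0572, but P(Sensor=S2, Reading=fault) = 0.11. Since these differ, Sensor and Reading are not independent.

no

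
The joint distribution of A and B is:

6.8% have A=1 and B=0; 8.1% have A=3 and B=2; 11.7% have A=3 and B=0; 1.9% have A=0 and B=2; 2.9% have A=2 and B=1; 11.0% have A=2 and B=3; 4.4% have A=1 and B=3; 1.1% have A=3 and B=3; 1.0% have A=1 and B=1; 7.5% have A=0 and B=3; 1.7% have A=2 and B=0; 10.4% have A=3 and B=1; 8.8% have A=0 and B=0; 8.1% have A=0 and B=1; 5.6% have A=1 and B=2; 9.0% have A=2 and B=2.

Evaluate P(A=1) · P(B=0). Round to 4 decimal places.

0.0516

P(A=1) = 0.068 + 0.010 + 0.056 + 0.044 = 0.178.
P(B=0) = 0.088 + 0.068 + 0.017 + 0.117 = 0.290.
Product: 0.178 × 0.290 = 0.0516.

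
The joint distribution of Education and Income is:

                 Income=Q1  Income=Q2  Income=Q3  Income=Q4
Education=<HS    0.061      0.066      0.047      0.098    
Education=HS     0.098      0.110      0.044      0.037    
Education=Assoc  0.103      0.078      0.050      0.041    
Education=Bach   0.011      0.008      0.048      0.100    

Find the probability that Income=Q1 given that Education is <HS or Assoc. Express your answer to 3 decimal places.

0.301

P(Education=<HS) = 0.061 + 0.066 + 0.047 + 0.098 = 0.272.
P(Education=Assoc) = 0.103 + 0.078 + 0.050 + 0.041 = 0.272.
P(Education ∈ {<HS, Assoc}) = 0.272 + 0.272 = 0.544; P(Income=Q1, Education ∈ {<HS, Assoc}) = 0.061 + 0.103 = 0.164.
P(Income=Q1 | Education ∈ {<HS, Assoc}) = 0.164/0.544 = 0.301.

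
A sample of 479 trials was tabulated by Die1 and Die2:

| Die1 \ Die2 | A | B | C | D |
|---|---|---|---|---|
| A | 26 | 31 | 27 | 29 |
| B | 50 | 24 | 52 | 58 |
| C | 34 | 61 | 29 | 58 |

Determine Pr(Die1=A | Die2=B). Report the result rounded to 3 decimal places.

0.267

Total with Die2=B: 31 + 24 + 61 = 116.
P(Die1=A | Die2=B) = 31/116 = 0.267.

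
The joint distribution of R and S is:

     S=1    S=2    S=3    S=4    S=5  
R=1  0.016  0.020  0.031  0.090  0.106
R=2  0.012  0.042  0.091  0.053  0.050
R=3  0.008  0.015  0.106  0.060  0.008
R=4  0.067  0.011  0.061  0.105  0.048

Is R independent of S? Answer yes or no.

no

P(R=1) = 0.263 and P(S=5) = 0.212, so their product is 0.05576, but P(R=1, S=5) = 0.106. Since these differ, R and S are not independent.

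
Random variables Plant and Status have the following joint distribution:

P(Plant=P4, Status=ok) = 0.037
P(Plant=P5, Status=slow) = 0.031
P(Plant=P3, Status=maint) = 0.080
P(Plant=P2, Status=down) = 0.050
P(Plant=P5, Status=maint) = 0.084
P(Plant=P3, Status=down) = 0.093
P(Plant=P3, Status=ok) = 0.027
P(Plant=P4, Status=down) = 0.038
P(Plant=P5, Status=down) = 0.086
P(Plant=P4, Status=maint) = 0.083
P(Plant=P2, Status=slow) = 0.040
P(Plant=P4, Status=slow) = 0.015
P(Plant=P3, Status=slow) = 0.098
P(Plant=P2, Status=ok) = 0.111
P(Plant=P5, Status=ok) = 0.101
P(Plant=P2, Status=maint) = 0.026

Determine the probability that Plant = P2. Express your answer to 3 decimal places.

P(Plant=P2) = 0.111 + 0.040 + 0.050 + 0.026 = 0.227.

0.227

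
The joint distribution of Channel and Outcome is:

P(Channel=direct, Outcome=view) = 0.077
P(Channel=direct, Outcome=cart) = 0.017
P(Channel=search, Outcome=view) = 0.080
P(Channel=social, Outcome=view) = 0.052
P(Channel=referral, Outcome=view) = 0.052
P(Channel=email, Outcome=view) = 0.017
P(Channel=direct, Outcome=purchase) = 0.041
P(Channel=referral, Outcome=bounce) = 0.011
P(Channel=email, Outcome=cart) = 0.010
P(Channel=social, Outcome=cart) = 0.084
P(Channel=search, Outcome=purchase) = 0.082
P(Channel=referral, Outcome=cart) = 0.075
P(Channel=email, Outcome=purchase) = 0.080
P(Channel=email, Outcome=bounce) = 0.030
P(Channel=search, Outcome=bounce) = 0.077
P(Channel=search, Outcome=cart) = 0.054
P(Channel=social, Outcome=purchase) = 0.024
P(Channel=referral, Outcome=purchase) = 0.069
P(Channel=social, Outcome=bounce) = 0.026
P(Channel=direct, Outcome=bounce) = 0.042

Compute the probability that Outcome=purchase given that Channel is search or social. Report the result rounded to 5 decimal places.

0.22129

P(Channel=search) = 0.077 + 0.080 + 0.054 + 0.082 = 0.293.
P(Channel=social) = 0.026 + 0.052 + 0.084 + 0.024 = 0.186.
P(Channel ∈ {search, social}) = 0.293 + 0.186 = 0.479; P(Outcome=purchase, Channel ∈ {search, social}) = 0.082 + 0.024 = 0.106.
P(Outcome=purchase | Channel ∈ {search, social}) = 0.106/0.479 = 0.22129.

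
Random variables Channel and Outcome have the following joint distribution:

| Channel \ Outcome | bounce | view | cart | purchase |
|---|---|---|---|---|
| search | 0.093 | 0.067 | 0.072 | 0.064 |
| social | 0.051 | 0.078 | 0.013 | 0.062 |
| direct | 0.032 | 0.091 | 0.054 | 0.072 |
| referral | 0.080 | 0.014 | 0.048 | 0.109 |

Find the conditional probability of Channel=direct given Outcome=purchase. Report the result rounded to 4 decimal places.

P(Outcome=purchase) = 0.064 + 0.062 + 0.072 + 0.109 = 0.307.
P(Channel=direct | Outcome=purchase) = 0.072/0.307 = 0.2345.

0.2345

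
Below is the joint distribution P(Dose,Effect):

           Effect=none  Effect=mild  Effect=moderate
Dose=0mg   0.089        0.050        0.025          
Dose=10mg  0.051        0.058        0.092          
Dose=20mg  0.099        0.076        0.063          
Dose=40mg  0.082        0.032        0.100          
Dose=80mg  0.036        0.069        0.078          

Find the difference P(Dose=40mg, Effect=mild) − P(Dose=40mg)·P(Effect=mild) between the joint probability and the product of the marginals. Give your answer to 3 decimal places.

P(Dose=40mg) = 0.082 + 0.032 + 0.100 = 0.214.
P(Effect=mild) = 0.050 + 0.058 + 0.076 + 0.032 + 0.069 = 0.285.
P(Dose=40mg, Effect=mild) − P(Dose=40mg)P(Effect=mild) = 0.032 − 0.214×0.285 = -0.029.

-0.029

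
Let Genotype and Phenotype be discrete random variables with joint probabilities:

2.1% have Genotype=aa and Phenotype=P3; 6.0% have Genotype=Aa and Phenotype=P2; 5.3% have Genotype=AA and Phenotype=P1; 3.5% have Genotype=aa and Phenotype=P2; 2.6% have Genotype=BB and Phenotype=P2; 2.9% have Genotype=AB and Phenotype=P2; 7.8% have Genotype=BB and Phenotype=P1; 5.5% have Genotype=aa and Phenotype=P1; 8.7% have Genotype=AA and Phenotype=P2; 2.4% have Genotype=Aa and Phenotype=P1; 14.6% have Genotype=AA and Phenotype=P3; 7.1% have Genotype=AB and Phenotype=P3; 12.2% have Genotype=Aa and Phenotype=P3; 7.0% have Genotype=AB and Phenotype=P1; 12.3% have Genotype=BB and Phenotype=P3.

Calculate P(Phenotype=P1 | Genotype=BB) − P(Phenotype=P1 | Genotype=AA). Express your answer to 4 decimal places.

0.1583

P(Genotype=BB) = 0.078 + 0.026 + 0.123 = 0.227; P(Phenotype=P1 | Genotype=BB) = 0.078/0.227 = 0.34361.
P(Genotype=AA) = 0.053 + 0.087 + 0.146 = 0.286; P(Phenotype=P1 | Genotype=AA) = 0.053/0.286 = 0.18531.
Difference = 0.1583.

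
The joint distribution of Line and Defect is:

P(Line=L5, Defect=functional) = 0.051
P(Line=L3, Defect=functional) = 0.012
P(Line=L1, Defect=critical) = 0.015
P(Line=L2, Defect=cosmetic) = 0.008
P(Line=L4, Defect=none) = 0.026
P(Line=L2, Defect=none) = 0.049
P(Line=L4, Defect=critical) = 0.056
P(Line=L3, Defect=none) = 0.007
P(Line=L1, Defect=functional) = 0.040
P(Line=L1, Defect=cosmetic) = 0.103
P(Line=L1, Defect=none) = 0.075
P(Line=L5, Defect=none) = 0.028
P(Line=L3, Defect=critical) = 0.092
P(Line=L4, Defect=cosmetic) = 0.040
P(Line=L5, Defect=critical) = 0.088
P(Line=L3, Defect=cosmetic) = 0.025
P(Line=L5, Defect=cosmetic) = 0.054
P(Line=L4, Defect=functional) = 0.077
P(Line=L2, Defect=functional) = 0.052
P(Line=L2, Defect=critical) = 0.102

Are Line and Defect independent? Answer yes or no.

P(Line=L1) = 0.233 and P(Defect=critical) = 0.353, so their product is 0.08225, but P(Line=L1, Defect=critical) = 0.015. Since these differ, Line and Defect are not independent.

no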